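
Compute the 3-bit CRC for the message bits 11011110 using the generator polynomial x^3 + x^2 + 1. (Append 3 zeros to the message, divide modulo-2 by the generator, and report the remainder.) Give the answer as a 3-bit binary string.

Append 3 zeros: 11011110000. Divide by 1101 (XOR where the leading bit is 1):
  pos 0: 1101 XOR 1101 = 0000
  pos 4: 1110 XOR 1101 = 0011
  pos 6: 1100 XOR 1101 = 0001
Remainder (last 3 bits) = 010. This is the CRC / FCS.

010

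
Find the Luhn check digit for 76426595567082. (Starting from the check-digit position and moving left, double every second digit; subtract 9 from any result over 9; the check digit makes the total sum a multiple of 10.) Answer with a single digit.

Partial digits right→left: 2 8 0 7 6 5 5 9 5 6 2 4 6 7
Double every second digit counting from the check-digit position (so the 1st, 3rd, 5th, ... of the partial from the right).
  doubled (with −9 where >9): 4 0 3 1 1 4 3 → sum 16
  kept as-is: 8 7 5 9 6 4 7 → sum 46
Total = 16 + 46 = 62.
Check digit = (10 − (62 mod 10)) mod 10 = 8.

8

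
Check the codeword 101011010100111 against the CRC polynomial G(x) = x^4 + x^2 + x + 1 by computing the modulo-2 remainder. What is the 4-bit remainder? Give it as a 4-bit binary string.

Modulo-2 division of 101011010100111 by 10111:
  pos 0: 10101 XOR 10111 = 00010
  pos 3: 10101 XOR 10111 = 00010
  pos 6: 10010 XOR 10111 = 00101
  pos 8: 10101 XOR 10111 = 00010
Remainder = 1011 (nonzero — an error is detected).

1011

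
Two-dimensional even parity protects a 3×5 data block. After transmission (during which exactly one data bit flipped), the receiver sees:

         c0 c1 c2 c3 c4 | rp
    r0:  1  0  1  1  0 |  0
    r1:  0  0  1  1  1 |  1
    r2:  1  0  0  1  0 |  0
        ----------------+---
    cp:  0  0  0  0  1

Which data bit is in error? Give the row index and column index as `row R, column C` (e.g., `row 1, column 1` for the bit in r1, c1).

row 0, column 3

Recompute each row's even parity and compare to rp:
  r0: data parity 1, sent rp 0 → mismatch
  r1: data parity 1, sent rp 1 → ok
  r2: data parity 0, sent rp 0 → ok
Recompute each column's even parity and compare to cp:
  c0: data parity 0, sent cp 0 → ok
  c1: data parity 0, sent cp 0 → ok
  c2: data parity 0, sent cp 0 → ok
  c3: data parity 1, sent cp 0 → mismatch
  c4: data parity 1, sent cp 1 → ok
Exactly one row (r0) and one column (c3) fail → the flipped bit is at their intersection.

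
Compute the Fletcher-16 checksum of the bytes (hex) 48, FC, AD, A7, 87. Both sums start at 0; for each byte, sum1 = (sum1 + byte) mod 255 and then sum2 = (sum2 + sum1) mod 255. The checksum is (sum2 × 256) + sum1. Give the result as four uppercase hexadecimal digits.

Running sums (mod 255):
  after byte 0 (48): sum1=72, sum2=72
  after byte 1 (FC): sum1=69, sum2=141
  after byte 2 (AD): sum1=242, sum2=128
  after byte 3 (A7): sum1=154, sum2=27
  after byte 4 (87): sum1=34, sum2=61
Checksum = sum2·256 + sum1 = 61·256 + 34 = 15650 = 0x3D22.

3D22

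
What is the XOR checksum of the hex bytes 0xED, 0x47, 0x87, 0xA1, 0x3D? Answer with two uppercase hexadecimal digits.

XOR the bytes together:
  start with 0xED
  0xED ⊕ 0x47 = 0xAA
  0xAA ⊕ 0x87 = 0x2D
  0x2D ⊕ 0xA1 = 0x8C
  0x8C ⊕ 0x3D = 0xB1

B1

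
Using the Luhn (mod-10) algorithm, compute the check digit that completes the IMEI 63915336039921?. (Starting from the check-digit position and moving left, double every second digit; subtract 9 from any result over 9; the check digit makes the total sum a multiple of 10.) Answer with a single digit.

2

Partial digits right→left: 1 2 9 9 3 0 6 3 3 5 1 9 3 6
Double every second digit counting from the check-digit position (so the 1st, 3rd, 5th, ... of the partial from the right).
  doubled (with −9 where >9): 2 9 6 3 6 2 6 → sum 34
  kept as-is: 2 9 0 3 5 9 6 → sum 34
Total = 34 + 34 = 68.
Check digit = (10 − (68 mod 10)) mod 10 = 2.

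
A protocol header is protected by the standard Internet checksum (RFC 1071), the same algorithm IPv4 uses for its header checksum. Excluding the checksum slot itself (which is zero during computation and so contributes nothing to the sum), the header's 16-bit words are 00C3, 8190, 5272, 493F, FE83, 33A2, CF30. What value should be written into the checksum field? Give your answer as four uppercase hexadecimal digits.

E0A3

One's-complement addition (fold any carry out of bit 15 back into bit 0):
  0x00C3 + 0x8190 = 0x08253
  0x8253 + 0x5272 = 0x0D4C5
  0xD4C5 + 0x493F = 0x11E04 → wrap carry → 0x1E05
  0x1E05 + 0xFE83 = 0x11C88 → wrap carry → 0x1C89
  0x1C89 + 0x33A2 = 0x0502B
  0x502B + 0xCF30 = 0x11F5B → wrap carry → 0x1F5C
One's-complement sum = 0x1F5C.
Checksum = ~0x1F5C & 0xFFFF = 0xE0A3.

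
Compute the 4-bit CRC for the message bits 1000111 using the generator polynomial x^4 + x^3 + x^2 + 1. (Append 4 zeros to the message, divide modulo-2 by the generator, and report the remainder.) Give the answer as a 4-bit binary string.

1100

Append 4 zeros: 10001110000. Divide by 11101 (XOR where the leading bit is 1):
  pos 0: 10001 XOR 11101 = 01100
  pos 1: 11001 XOR 11101 = 00100
  pos 3: 10010 XOR 11101 = 01111
  pos 4: 11110 XOR 11101 = 00011
Remainder (last 4 bits) = 1100. This is the CRC / FCS.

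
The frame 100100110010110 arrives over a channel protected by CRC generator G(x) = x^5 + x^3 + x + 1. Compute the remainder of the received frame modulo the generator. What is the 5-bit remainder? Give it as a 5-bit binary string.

00111

Modulo-2 division of 100100110010110 by 101011:
  pos 0: 100100 XOR 101011 = 001111
  pos 2: 111111 XOR 101011 = 010100
  pos 3: 101000 XOR 101011 = 000011
  pos 7: 110101 XOR 101011 = 011110
  pos 8: 111101 XOR 101011 = 010110
  pos 9: 101100 XOR 101011 = 000111
Remainder = 00111 (nonzero — an error is detected).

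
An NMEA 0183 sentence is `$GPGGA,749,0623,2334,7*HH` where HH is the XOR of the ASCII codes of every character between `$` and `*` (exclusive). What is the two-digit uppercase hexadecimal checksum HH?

XOR the ASCII codes of the payload characters:
  'G' = 0x47 → acc = 0x47
  'P' = 0x50 → acc = 0x17
  'G' = 0x47 → acc = 0x50
  'G' = 0x47 → acc = 0x17
  'A' = 0x41 → acc = 0x56
  ',' = 0x2C → acc = 0x7A
  '7' = 0x37 → acc = 0x4D
  '4' = 0x34 → acc = 0x79
  '9' = 0x39 → acc = 0x40
  ',' = 0x2C → acc = 0x6C
  '0' = 0x30 → acc = 0x5C
  '6' = 0x36 → acc = 0x6A
  '2' = 0x32 → acc = 0x58
  '3' = 0x33 → acc = 0x6B
  ',' = 0x2C → acc = 0x47
  '2' = 0x32 → acc = 0x75
  '3' = 0x33 → acc = 0x46
  '3' = 0x33 → acc = 0x75
  '4' = 0x34 → acc = 0x41
  ',' = 0x2C → acc = 0x6D
  '7' = 0x37 → acc = 0x5A
Checksum = 0x5A.

5A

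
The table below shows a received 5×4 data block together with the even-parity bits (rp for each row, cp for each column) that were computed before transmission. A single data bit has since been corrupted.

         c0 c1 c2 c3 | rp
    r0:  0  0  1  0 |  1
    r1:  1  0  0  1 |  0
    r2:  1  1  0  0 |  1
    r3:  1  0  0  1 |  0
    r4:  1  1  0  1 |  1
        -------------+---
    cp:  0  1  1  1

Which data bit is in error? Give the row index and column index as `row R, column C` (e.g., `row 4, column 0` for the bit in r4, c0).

row 2, column 1

Recompute each row's even parity and compare to rp:
  r0: data parity 1, sent rp 1 → ok
  r1: data parity 0, sent rp 0 → ok
  r2: data parity 0, sent rp 1 → mismatch
  r3: data parity 0, sent rp 0 → ok
  r4: data parity 1, sent rp 1 → ok
Recompute each column's even parity and compare to cp:
  c0: data parity 0, sent cp 0 → ok
  c1: data parity 0, sent cp 1 → mismatch
  c2: data parity 1, sent cp 1 → ok
  c3: data parity 1, sent cp 1 → ok
Exactly one row (r2) and one column (c1) fail → the flipped bit is at their intersection.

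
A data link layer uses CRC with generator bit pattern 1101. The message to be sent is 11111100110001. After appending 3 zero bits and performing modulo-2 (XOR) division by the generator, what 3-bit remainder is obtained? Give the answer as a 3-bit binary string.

Append 3 zeros: 11111100110001000. Divide by 1101 (XOR where the leading bit is 1):
  pos 0: 1111 XOR 1101 = 0010
  pos 2: 1011 XOR 1101 = 0110
  pos 3: 1100 XOR 1101 = 0001
  pos 6: 1011 XOR 1101 = 0110
  pos 7: 1100 XOR 1101 = 0001
  pos 10: 1001 XOR 1101 = 0100
  pos 11: 1000 XOR 1101 = 0101
  pos 12: 1010 XOR 1101 = 0111
  pos 13: 1110 XOR 1101 = 0011
Remainder (last 3 bits) = 011. This is the CRC / FCS.

011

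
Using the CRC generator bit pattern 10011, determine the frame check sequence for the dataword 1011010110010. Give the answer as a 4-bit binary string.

0001

Append 4 zeros: 10110101100100000. Divide by 10011 (XOR where the leading bit is 1):
  pos 0: 10110 XOR 10011 = 00101
  pos 2: 10110 XOR 10011 = 00101
  pos 4: 10111 XOR 10011 = 00100
  pos 6: 10000 XOR 10011 = 00011
  pos 9: 11100 XOR 10011 = 01111
  pos 10: 11110 XOR 10011 = 01101
  pos 11: 11010 XOR 10011 = 01001
  pos 12: 10010 XOR 10011 = 00001
Remainder (last 4 bits) = 0001. This is the CRC / FCS.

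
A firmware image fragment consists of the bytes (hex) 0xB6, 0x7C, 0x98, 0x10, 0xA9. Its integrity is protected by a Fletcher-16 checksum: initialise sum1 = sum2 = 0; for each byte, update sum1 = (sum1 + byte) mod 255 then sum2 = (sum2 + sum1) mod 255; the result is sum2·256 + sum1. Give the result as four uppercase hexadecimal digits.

Running sums (mod 255):
  after byte 0 (0xB6): sum1=182, sum2=182
  after byte 1 (0x7C): sum1=51, sum2=233
  after byte 2 (0x98): sum1=203, sum2=181
  after byte 3 (0x10): sum1=219, sum2=145
  after byte 4 (0xA9): sum1=133, sum2=23
Checksum = sum2·256 + sum1 = 23·256 + 133 = 6021 = 0x1785.

1785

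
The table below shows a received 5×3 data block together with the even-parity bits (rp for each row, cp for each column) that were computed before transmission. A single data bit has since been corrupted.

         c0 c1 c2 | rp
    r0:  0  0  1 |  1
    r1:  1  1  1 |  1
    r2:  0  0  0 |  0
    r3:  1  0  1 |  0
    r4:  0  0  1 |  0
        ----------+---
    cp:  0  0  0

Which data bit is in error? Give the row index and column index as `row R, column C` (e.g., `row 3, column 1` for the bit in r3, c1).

Recompute each row's even parity and compare to rp:
  r0: data parity 1, sent rp 1 → ok
  r1: data parity 1, sent rp 1 → ok
  r2: data parity 0, sent rp 0 → ok
  r3: data parity 0, sent rp 0 → ok
  r4: data parity 1, sent rp 0 → mismatch
Recompute each column's even parity and compare to cp:
  c0: data parity 0, sent cp 0 → ok
  c1: data parity 1, sent cp 0 → mismatch
  c2: data parity 0, sent cp 0 → ok
Exactly one row (r4) and one column (c1) fail → the flipped bit is at their intersection.

row 4, column 1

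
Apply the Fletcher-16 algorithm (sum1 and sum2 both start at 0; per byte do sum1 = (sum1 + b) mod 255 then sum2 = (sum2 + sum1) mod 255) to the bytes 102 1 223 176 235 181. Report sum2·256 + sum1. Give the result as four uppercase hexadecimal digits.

8A99

Running sums (mod 255):
  after byte 0 (102): sum1=102, sum2=102
  after byte 1 (1): sum1=103, sum2=205
  after byte 2 (223): sum1=71, sum2=21
  after byte 3 (176): sum1=247, sum2=13
  after byte 4 (235): sum1=227, sum2=240
  after byte 5 (181): sum1=153, sum2=138
Checksum = sum2·256 + sum1 = 138·256 + 153 = 35481 = 0x8A99.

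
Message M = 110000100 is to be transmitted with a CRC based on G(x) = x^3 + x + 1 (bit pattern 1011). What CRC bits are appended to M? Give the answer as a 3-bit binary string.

Append 3 zeros: 110000100000. Divide by 1011 (XOR where the leading bit is 1):
  pos 0: 1100 XOR 1011 = 0111
  pos 1: 1110 XOR 1011 = 0101
  pos 2: 1010 XOR 1011 = 0001
  pos 5: 1100 XOR 1011 = 0111
  pos 6: 1110 XOR 1011 = 0101
  pos 7: 1010 XOR 1011 = 0001
Remainder (last 3 bits) = 010. This is the CRC / FCS.

010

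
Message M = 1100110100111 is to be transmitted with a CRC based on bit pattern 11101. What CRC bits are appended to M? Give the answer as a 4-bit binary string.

Append 4 zeros: 11001101001110000. Divide by 11101 (XOR where the leading bit is 1):
  pos 0: 11001 XOR 11101 = 00100
  pos 2: 10010 XOR 11101 = 01111
  pos 3: 11111 XOR 11101 = 00010
  pos 6: 10001 XOR 11101 = 01100
  pos 7: 11001 XOR 11101 = 00100
  pos 9: 10010 XOR 11101 = 01111
  pos 10: 11110 XOR 11101 = 00011
Remainder (last 4 bits) = 1100. This is the CRC / FCS.

1100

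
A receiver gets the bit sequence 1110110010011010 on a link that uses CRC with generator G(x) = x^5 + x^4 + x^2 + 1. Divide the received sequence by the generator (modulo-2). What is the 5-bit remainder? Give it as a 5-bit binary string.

Modulo-2 division of 1110110010011010 by 110101:
  pos 0: 111011 XOR 110101 = 001110
  pos 2: 111000 XOR 110101 = 001101
  pos 4: 110110 XOR 110101 = 000011
  pos 8: 110110 XOR 110101 = 000011
Remainder = 01110 (nonzero — an error is detected).

01110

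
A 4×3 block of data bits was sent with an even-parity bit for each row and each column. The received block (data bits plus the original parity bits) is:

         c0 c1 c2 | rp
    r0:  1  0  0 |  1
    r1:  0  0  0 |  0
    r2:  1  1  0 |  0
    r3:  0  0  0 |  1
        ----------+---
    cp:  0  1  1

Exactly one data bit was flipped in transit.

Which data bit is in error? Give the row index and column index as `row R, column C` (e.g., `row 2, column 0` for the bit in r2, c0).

row 3, column 2

Recompute each row's even parity and compare to rp:
  r0: data parity 1, sent rp 1 → ok
  r1: data parity 0, sent rp 0 → ok
  r2: data parity 0, sent rp 0 → ok
  r3: data parity 0, sent rp 1 → mismatch
Recompute each column's even parity and compare to cp:
  c0: data parity 0, sent cp 0 → ok
  c1: data parity 1, sent cp 1 → ok
  c2: data parity 0, sent cp 1 → mismatch
Exactly one row (r3) and one column (c2) fail → the flipped bit is at their intersection.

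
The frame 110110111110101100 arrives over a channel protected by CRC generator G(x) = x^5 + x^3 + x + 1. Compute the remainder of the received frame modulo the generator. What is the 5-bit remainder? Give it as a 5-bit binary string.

Modulo-2 division of 110110111110101100 by 101011:
  pos 0: 110110 XOR 101011 = 011101
  pos 1: 111011 XOR 101011 = 010000
  pos 2: 100001 XOR 101011 = 001010
  pos 4: 101011 XOR 101011 = 000000
  pos 10: 101011 XOR 101011 = 000000
Remainder = 00000 (zero — the frame passes the CRC check).

00000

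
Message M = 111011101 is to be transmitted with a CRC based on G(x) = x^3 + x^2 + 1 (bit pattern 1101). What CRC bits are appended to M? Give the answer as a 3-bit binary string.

Append 3 zeros: 111011101000. Divide by 1101 (XOR where the leading bit is 1):
  pos 0: 1110 XOR 1101 = 0011
  pos 2: 1111 XOR 1101 = 0010
  pos 4: 1010 XOR 1101 = 0111
  pos 5: 1111 XOR 1101 = 0010
  pos 7: 1000 XOR 1101 = 0101
  pos 8: 1010 XOR 1101 = 0111
Remainder (last 3 bits) = 111. This is the CRC / FCS.

111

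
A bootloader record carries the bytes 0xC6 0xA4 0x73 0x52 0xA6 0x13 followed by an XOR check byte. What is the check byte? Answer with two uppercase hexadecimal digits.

XOR the bytes together:
  start with 0xC6
  0xC6 ⊕ 0xA4 = 0x62
  0x62 ⊕ 0x73 = 0x11
  0x11 ⊕ 0x52 = 0x43
  0x43 ⊕ 0xA6 = 0xE5
  0xE5 ⊕ 0x13 = 0xF6

F6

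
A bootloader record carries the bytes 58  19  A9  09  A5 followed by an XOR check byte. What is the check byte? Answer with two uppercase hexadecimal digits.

XOR the bytes together:
  start with 0x58
  0x58 ⊕ 0x19 = 0x41
  0x41 ⊕ 0xA9 = 0xE8
  0xE8 ⊕ 0x09 = 0xE1
  0xE1 ⊕ 0xA5 = 0x44

44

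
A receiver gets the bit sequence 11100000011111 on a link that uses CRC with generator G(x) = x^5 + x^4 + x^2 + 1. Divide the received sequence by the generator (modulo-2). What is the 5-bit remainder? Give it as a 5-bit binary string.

00000

Modulo-2 division of 11100000011111 by 110101:
  pos 0: 111000 XOR 110101 = 001101
  pos 2: 110100 XOR 110101 = 000001
  pos 7: 101111 XOR 110101 = 011010
  pos 8: 110101 XOR 110101 = 000000
Remainder = 00000 (zero — the frame passes the CRC check).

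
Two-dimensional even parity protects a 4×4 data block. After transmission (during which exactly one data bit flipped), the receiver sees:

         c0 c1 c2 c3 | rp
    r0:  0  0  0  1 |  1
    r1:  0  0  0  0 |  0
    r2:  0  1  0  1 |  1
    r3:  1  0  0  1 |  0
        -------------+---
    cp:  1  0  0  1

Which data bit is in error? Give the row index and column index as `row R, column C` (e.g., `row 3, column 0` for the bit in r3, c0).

row 2, column 1

Recompute each row's even parity and compare to rp:
  r0: data parity 1, sent rp 1 → ok
  r1: data parity 0, sent rp 0 → ok
  r2: data parity 0, sent rp 1 → mismatch
  r3: data parity 0, sent rp 0 → ok
Recompute each column's even parity and compare to cp:
  c0: data parity 1, sent cp 1 → ok
  c1: data parity 1, sent cp 0 → mismatch
  c2: data parity 0, sent cp 0 → ok
  c3: data parity 1, sent cp 1 → ok
Exactly one row (r2) and one column (c1) fail → the flipped bit is at their intersection.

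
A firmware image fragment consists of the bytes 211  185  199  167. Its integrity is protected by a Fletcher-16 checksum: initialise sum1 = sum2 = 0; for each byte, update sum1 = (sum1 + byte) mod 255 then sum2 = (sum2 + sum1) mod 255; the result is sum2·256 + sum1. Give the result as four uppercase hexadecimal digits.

Running sums (mod 255):
  after byte 0 (211): sum1=211, sum2=211
  after byte 1 (185): sum1=141, sum2=97
  after byte 2 (199): sum1=85, sum2=182
  after byte 3 (167): sum1=252, sum2=179
Checksum = sum2·256 + sum1 = 179·256 + 252 = 46076 = 0xB3FC.

B3FC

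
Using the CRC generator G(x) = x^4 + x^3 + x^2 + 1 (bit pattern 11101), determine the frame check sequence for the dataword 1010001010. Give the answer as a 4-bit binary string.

Append 4 zeros: 10100010100000. Divide by 11101 (XOR where the leading bit is 1):
  pos 0: 10100 XOR 11101 = 01001
  pos 1: 10010 XOR 11101 = 01111
  pos 2: 11111 XOR 11101 = 00010
  pos 5: 10010 XOR 11101 = 01111
  pos 6: 11110 XOR 11101 = 00011
  pos 9: 11000 XOR 11101 = 00101
Remainder (last 4 bits) = 0101. This is the CRC / FCS.

0101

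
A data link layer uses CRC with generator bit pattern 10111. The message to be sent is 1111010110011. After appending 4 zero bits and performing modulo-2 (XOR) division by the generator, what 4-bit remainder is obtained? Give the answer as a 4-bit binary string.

Append 4 zeros: 11110101100110000. Divide by 10111 (XOR where the leading bit is 1):
  pos 0: 11110 XOR 10111 = 01001
  pos 1: 10011 XOR 10111 = 00100
  pos 3: 10001 XOR 10111 = 00110
  pos 5: 11010 XOR 10111 = 01101
  pos 6: 11010 XOR 10111 = 01101
  pos 7: 11011 XOR 10111 = 01100
  pos 8: 11001 XOR 10111 = 01110
  pos 9: 11100 XOR 10111 = 01011
  pos 10: 10110 XOR 10111 = 00001
Remainder (last 4 bits) = 0100. This is the CRC / FCS.

0100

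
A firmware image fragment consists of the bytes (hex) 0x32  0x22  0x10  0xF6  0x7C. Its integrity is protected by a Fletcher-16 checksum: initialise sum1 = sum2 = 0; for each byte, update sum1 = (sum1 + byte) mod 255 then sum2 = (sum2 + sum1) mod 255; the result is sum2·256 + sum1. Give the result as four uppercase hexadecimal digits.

Running sums (mod 255):
  after byte 0 (0x32): sum1=50, sum2=50
  after byte 1 (0x22): sum1=84, sum2=134
  after byte 2 (0x10): sum1=100, sum2=234
  after byte 3 (0xF6): sum1=91, sum2=70
  after byte 4 (0x7C): sum1=215, sum2=30
Checksum = sum2·256 + sum1 = 30·256 + 215 = 7895 = 0x1ED7.

1ED7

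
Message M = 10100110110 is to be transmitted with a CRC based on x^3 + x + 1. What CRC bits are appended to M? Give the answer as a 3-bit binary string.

001

Append 3 zeros: 10100110110000. Divide by 1011 (XOR where the leading bit is 1):
  pos 0: 1010 XOR 1011 = 0001
  pos 3: 1011 XOR 1011 = 0000
  pos 8: 1100 XOR 1011 = 0111
  pos 9: 1110 XOR 1011 = 0101
  pos 10: 1010 XOR 1011 = 0001
Remainder (last 3 bits) = 001. This is the CRC / FCS.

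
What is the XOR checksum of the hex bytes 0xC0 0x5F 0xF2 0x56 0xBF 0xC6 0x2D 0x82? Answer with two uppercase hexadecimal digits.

XOR the bytes together:
  start with 0xC0
  0xC0 ⊕ 0x5F = 0x9F
  0x9F ⊕ 0xF2 = 0x6D
  0x6D ⊕ 0x56 = 0x3B
  0x3B ⊕ 0xBF = 0x84
  0x84 ⊕ 0xC6 = 0x42
  0x42 ⊕ 0x2D = 0x6F
  0x6F ⊕ 0x82 = 0xED

ED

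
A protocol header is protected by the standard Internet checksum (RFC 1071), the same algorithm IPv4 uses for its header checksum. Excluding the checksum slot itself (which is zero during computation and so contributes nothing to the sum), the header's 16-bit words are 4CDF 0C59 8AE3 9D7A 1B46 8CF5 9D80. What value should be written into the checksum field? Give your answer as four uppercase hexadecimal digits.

38AD

One's-complement addition (fold any carry out of bit 15 back into bit 0):
  0x4CDF + 0x0C59 = 0x05938
  0x5938 + 0x8AE3 = 0x0E41B
  0xE41B + 0x9D7A = 0x18195 → wrap carry → 0x8196
  0x8196 + 0x1B46 = 0x09CDC
  0x9CDC + 0x8CF5 = 0x129D1 → wrap carry → 0x29D2
  0x29D2 + 0x9D80 = 0x0C752
One's-complement sum = 0xC752.
Checksum = ~0xC752 & 0xFFFF = 0x38AD.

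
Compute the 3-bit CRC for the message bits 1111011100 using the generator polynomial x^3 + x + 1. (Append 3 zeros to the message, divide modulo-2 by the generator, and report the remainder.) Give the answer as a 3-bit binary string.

101

Append 3 zeros: 1111011100000. Divide by 1011 (XOR where the leading bit is 1):
  pos 0: 1111 XOR 1011 = 0100
  pos 1: 1000 XOR 1011 = 0011
  pos 3: 1111 XOR 1011 = 0100
  pos 4: 1001 XOR 1011 = 0010
  pos 6: 1000 XOR 1011 = 0011
  pos 8: 1100 XOR 1011 = 0111
  pos 9: 1110 XOR 1011 = 0101
Remainder (last 3 bits) = 101. This is the CRC / FCS.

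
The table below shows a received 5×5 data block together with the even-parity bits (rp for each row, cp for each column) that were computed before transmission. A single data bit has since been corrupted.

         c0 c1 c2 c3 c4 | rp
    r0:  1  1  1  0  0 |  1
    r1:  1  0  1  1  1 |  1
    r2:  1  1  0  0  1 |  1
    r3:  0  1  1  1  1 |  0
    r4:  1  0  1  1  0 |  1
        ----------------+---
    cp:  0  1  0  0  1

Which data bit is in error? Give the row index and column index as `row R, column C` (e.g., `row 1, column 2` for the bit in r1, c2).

row 1, column 3

Recompute each row's even parity and compare to rp:
  r0: data parity 1, sent rp 1 → ok
  r1: data parity 0, sent rp 1 → mismatch
  r2: data parity 1, sent rp 1 → ok
  r3: data parity 0, sent rp 0 → ok
  r4: data parity 1, sent rp 1 → ok
Recompute each column's even parity and compare to cp:
  c0: data parity 0, sent cp 0 → ok
  c1: data parity 1, sent cp 1 → ok
  c2: data parity 0, sent cp 0 → ok
  c3: data parity 1, sent cp 0 → mismatch
  c4: data parity 1, sent cp 1 → ok
Exactly one row (r1) and one column (c3) fail → the flipped bit is at their intersection.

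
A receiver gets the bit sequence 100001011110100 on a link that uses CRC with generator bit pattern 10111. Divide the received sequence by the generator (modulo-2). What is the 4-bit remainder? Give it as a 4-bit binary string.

0010

Modulo-2 division of 100001011110100 by 10111:
  pos 0: 10000 XOR 10111 = 00111
  pos 2: 11110 XOR 10111 = 01001
  pos 3: 10011 XOR 10111 = 00100
  pos 5: 10011 XOR 10111 = 00100
  pos 7: 10010 XOR 10111 = 00101
  pos 9: 10110 XOR 10111 = 00001
Remainder = 0010 (nonzero — an error is detected).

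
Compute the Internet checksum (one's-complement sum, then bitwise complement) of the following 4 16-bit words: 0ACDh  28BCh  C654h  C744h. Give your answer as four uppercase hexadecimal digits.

One's-complement addition (fold any carry out of bit 15 back into bit 0):
  0x0ACD + 0x28BC = 0x03389
  0x3389 + 0xC654 = 0x0F9DD
  0xF9DD + 0xC744 = 0x1C121 → wrap carry → 0xC122
One's-complement sum = 0xC122.
Checksum = ~0xC122 & 0xFFFF = 0x3EDD.

3EDD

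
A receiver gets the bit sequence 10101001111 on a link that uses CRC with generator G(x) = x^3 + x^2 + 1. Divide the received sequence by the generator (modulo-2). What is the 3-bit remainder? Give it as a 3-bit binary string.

011

Modulo-2 division of 10101001111 by 1101:
  pos 0: 1010 XOR 1101 = 0111
  pos 1: 1111 XOR 1101 = 0010
  pos 3: 1000 XOR 1101 = 0101
  pos 4: 1011 XOR 1101 = 0110
  pos 5: 1101 XOR 1101 = 0000
Remainder = 011 (nonzero — an error is detected).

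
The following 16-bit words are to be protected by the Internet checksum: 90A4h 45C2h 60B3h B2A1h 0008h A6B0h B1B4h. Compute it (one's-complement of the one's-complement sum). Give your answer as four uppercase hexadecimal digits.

One's-complement addition (fold any carry out of bit 15 back into bit 0):
  0x90A4 + 0x45C2 = 0x0D666
  0xD666 + 0x60B3 = 0x13719 → wrap carry → 0x371A
  0x371A + 0xB2A1 = 0x0E9BB
  0xE9BB + 0x0008 = 0x0E9C3
  0xE9C3 + 0xA6B0 = 0x19073 → wrap carry → 0x9074
  0x9074 + 0xB1B4 = 0x14228 → wrap carry → 0x4229
One's-complement sum = 0x4229.
Checksum = ~0x4229 & 0xFFFF = 0xBDD6.

BDD6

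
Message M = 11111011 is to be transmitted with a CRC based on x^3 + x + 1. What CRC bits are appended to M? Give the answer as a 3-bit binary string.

Append 3 zeros: 11111011000. Divide by 1011 (XOR where the leading bit is 1):
  pos 0: 1111 XOR 1011 = 0100
  pos 1: 1001 XOR 1011 = 0010
  pos 3: 1001 XOR 1011 = 0010
  pos 5: 1010 XOR 1011 = 0001
Remainder (last 3 bits) = 100. This is the CRC / FCS.

100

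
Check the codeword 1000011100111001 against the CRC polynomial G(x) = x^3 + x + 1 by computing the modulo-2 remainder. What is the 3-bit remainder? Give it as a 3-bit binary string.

Modulo-2 division of 1000011100111001 by 1011:
  pos 0: 1000 XOR 1011 = 0011
  pos 2: 1101 XOR 1011 = 0110
  pos 3: 1101 XOR 1011 = 0110
  pos 4: 1101 XOR 1011 = 0110
  pos 5: 1100 XOR 1011 = 0111
  pos 6: 1110 XOR 1011 = 0101
  pos 7: 1011 XOR 1011 = 0000
  pos 11: 1100 XOR 1011 = 0111
  pos 12: 1111 XOR 1011 = 0100
Remainder = 100 (nonzero — an error is detected).

100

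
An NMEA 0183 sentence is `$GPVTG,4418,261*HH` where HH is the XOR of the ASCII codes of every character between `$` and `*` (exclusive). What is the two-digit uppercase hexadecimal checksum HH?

6E

XOR the ASCII codes of the payload characters:
  'G' = 0x47 → acc = 0x47
  'P' = 0x50 → acc = 0x17
  'V' = 0x56 → acc = 0x41
  'T' = 0x54 → acc = 0x15
  'G' = 0x47 → acc = 0x52
  ',' = 0x2C → acc = 0x7E
  '4' = 0x34 → acc = 0x4A
  '4' = 0x34 → acc = 0x7E
  '1' = 0x31 → acc = 0x4F
  '8' = 0x38 → acc = 0x77
  ',' = 0x2C → acc = 0x5B
  '2' = 0x32 → acc = 0x69
  '6' = 0x36 → acc = 0x5F
  '1' = 0x31 → acc = 0x6E
Checksum = 0x6E.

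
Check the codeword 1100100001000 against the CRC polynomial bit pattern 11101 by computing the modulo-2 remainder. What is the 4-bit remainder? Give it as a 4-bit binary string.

0000

Modulo-2 division of 1100100001000 by 11101:
  pos 0: 11001 XOR 11101 = 00100
  pos 2: 10000 XOR 11101 = 01101
  pos 3: 11010 XOR 11101 = 00111
  pos 5: 11101 XOR 11101 = 00000
Remainder = 0000 (zero — the frame passes the CRC check).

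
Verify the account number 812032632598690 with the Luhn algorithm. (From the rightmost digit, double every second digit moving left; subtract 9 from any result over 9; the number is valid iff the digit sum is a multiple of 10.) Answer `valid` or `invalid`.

From the right, keep odd positions and double even positions (subtract 9 from any doubled value over 9):
  doubled (positions 2,4,...): 9 7 1 6 4 0 2 → sum 29
  kept (positions 1,3,...): 0 6 9 2 6 3 2 8 → sum 36
Total = 65.
65 mod 10 = 5, so the number is invalid.

invalid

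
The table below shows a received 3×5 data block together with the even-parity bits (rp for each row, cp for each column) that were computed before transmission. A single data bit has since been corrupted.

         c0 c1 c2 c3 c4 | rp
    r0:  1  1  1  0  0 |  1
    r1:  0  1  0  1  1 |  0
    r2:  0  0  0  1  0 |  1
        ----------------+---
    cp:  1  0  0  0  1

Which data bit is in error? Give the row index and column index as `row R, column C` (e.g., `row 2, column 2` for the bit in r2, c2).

Recompute each row's even parity and compare to rp:
  r0: data parity 1, sent rp 1 → ok
  r1: data parity 1, sent rp 0 → mismatch
  r2: data parity 1, sent rp 1 → ok
Recompute each column's even parity and compare to cp:
  c0: data parity 1, sent cp 1 → ok
  c1: data parity 0, sent cp 0 → ok
  c2: data parity 1, sent cp 0 → mismatch
  c3: data parity 0, sent cp 0 → ok
  c4: data parity 1, sent cp 1 → ok
Exactly one row (r1) and one column (c2) fail → the flipped bit is at their intersection.

row 1, column 2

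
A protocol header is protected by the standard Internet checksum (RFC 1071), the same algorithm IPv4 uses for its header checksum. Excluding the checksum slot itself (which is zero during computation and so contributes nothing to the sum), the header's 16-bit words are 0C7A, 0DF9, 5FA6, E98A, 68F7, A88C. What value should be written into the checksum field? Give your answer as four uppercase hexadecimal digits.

One's-complement addition (fold any carry out of bit 15 back into bit 0):
  0x0C7A + 0x0DF9 = 0x01A73
  0x1A73 + 0x5FA6 = 0x07A19
  0x7A19 + 0xE98A = 0x163A3 → wrap carry → 0x63A4
  0x63A4 + 0x68F7 = 0x0CC9B
  0xCC9B + 0xA88C = 0x17527 → wrap carry → 0x7528
One's-complement sum = 0x7528.
Checksum = ~0x7528 & 0xFFFF = 0x8AD7.

8AD7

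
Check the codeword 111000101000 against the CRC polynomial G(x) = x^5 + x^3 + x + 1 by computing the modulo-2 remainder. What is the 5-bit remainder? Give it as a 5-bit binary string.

00001

Modulo-2 division of 111000101000 by 101011:
  pos 0: 111000 XOR 101011 = 010011
  pos 1: 100111 XOR 101011 = 001100
  pos 3: 110001 XOR 101011 = 011010
  pos 4: 110100 XOR 101011 = 011111
  pos 5: 111110 XOR 101011 = 010101
  pos 6: 101010 XOR 101011 = 000001
Remainder = 00001 (nonzero — an error is detected).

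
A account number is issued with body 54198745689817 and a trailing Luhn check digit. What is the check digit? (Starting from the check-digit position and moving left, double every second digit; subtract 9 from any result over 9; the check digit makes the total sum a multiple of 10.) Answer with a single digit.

4

Partial digits right→left: 7 1 8 9 8 6 5 4 7 8 9 1 4 5
Double every second digit counting from the check-digit position (so the 1st, 3rd, 5th, ... of the partial from the right).
  doubled (with −9 where >9): 5 7 7 1 5 9 8 → sum 42
  kept as-is: 1 9 6 4 8 1 5 → sum 34
Total = 42 + 34 = 76.
Check digit = (10 − (76 mod 10)) mod 10 = 4.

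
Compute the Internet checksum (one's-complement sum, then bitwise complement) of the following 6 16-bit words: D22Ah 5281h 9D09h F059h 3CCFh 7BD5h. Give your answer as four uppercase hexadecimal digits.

954B

One's-complement addition (fold any carry out of bit 15 back into bit 0):
  0xD22A + 0x5281 = 0x124AB → wrap carry → 0x24AC
  0x24AC + 0x9D09 = 0x0C1B5
  0xC1B5 + 0xF059 = 0x1B20E → wrap carry → 0xB20F
  0xB20F + 0x3CCF = 0x0EEDE
  0xEEDE + 0x7BD5 = 0x16AB3 → wrap carry → 0x6AB4
One's-complement sum = 0x6AB4.
Checksum = ~0x6AB4 & 0xFFFF = 0x954B.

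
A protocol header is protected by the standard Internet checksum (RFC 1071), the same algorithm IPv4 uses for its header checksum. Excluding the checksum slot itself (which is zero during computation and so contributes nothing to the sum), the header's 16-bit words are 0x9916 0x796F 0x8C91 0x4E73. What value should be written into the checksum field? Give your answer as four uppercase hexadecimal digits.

1275

One's-complement addition (fold any carry out of bit 15 back into bit 0):
  0x9916 + 0x796F = 0x11285 → wrap carry → 0x1286
  0x1286 + 0x8C91 = 0x09F17
  0x9F17 + 0x4E73 = 0x0ED8A
One's-complement sum = 0xED8A.
Checksum = ~0xED8A & 0xFFFF = 0x1275.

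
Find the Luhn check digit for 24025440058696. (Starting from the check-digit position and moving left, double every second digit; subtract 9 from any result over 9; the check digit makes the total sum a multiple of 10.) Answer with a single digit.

5

Partial digits right→left: 6 9 6 8 5 0 0 4 4 5 2 0 4 2
Double every second digit counting from the check-digit position (so the 1st, 3rd, 5th, ... of the partial from the right).
  doubled (with −9 where >9): 3 3 1 0 8 4 8 → sum 27
  kept as-is: 9 8 0 4 5 0 2 → sum 28
Total = 27 + 28 = 55.
Check digit = (10 − (55 mod 10)) mod 10 = 5.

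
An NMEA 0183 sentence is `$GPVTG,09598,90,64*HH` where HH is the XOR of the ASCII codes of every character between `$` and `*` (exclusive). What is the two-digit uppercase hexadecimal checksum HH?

XOR the ASCII codes of the payload characters:
  'G' = 0x47 → acc = 0x47
  'P' = 0x50 → acc = 0x17
  'V' = 0x56 → acc = 0x41
  'T' = 0x54 → acc = 0x15
  'G' = 0x47 → acc = 0x52
  ',' = 0x2C → acc = 0x7E
  '0' = 0x30 → acc = 0x4E
  '9' = 0x39 → acc = 0x77
  '5' = 0x35 → acc = 0x42
  '9' = 0x39 → acc = 0x7B
  '8' = 0x38 → acc = 0x43
  ',' = 0x2C → acc = 0x6F
  '9' = 0x39 → acc = 0x56
  '0' = 0x30 → acc = 0x66
  ',' = 0x2C → acc = 0x4A
  '6' = 0x36 → acc = 0x7C
  '4' = 0x34 → acc = 0x48
Checksum = 0x48.

48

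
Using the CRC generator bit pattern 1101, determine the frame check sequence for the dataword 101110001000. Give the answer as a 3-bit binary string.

Append 3 zeros: 101110001000000. Divide by 1101 (XOR where the leading bit is 1):
  pos 0: 1011 XOR 1101 = 0110
  pos 1: 1101 XOR 1101 = 0000
  pos 8: 1000 XOR 1101 = 0101
  pos 9: 1010 XOR 1101 = 0111
  pos 10: 1110 XOR 1101 = 0011
Remainder (last 3 bits) = 110. This is the CRC / FCS.

110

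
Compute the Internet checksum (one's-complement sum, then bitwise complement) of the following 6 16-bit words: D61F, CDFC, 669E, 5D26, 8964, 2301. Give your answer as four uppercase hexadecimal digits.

One's-complement addition (fold any carry out of bit 15 back into bit 0):
  0xD61F + 0xCDFC = 0x1A41B → wrap carry → 0xA41C
  0xA41C + 0x669E = 0x10ABA → wrap carry → 0x0ABB
  0x0ABB + 0x5D26 = 0x067E1
  0x67E1 + 0x8964 = 0x0F145
  0xF145 + 0x2301 = 0x11446 → wrap carry → 0x1447
One's-complement sum = 0x1447.
Checksum = ~0x1447 & 0xFFFF = 0xEBB8.

EBB8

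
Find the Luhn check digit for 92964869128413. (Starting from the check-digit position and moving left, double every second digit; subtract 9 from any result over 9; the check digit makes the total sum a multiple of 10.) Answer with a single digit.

1

Partial digits right→left: 3 1 4 8 2 1 9 6 8 4 6 9 2 9
Double every second digit counting from the check-digit position (so the 1st, 3rd, 5th, ... of the partial from the right).
  doubled (with −9 where >9): 6 8 4 9 7 3 4 → sum 41
  kept as-is: 1 8 1 6 4 9 9 → sum 38
Total = 41 + 38 = 79.
Check digit = (10 − (79 mod 10)) mod 10 = 1.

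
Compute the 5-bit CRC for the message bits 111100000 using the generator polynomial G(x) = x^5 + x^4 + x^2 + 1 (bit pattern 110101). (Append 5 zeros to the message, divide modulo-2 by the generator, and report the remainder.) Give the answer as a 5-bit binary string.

Append 5 zeros: 11110000000000. Divide by 110101 (XOR where the leading bit is 1):
  pos 0: 111100 XOR 110101 = 001001
  pos 2: 100100 XOR 110101 = 010001
  pos 3: 100010 XOR 110101 = 010111
  pos 4: 101110 XOR 110101 = 011011
  pos 5: 110110 XOR 110101 = 000011
Remainder (last 5 bits) = 11000. This is the CRC / FCS.

11000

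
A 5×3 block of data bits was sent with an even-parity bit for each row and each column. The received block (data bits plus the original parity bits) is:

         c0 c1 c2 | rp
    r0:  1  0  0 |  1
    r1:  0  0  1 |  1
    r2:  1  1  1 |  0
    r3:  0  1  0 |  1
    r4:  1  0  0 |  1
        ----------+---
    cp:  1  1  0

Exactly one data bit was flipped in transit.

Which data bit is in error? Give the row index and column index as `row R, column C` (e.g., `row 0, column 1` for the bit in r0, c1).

row 2, column 1

Recompute each row's even parity and compare to rp:
  r0: data parity 1, sent rp 1 → ok
  r1: data parity 1, sent rp 1 → ok
  r2: data parity 1, sent rp 0 → mismatch
  r3: data parity 1, sent rp 1 → ok
  r4: data parity 1, sent rp 1 → ok
Recompute each column's even parity and compare to cp:
  c0: data parity 1, sent cp 1 → ok
  c1: data parity 0, sent cp 1 → mismatch
  c2: data parity 0, sent cp 0 → ok
Exactly one row (r2) and one column (c1) fail → the flipped bit is at their intersection.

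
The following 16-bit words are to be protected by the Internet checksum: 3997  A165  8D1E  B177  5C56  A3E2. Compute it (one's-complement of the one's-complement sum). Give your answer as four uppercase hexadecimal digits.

One's-complement addition (fold any carry out of bit 15 back into bit 0):
  0x3997 + 0xA165 = 0x0DAFC
  0xDAFC + 0x8D1E = 0x1681A → wrap carry → 0x681B
  0x681B + 0xB177 = 0x11992 → wrap carry → 0x1993
  0x1993 + 0x5C56 = 0x075E9
  0x75E9 + 0xA3E2 = 0x119CB → wrap carry → 0x19CC
One's-complement sum = 0x19CC.
Checksum = ~0x19CC & 0xFFFF = 0xE633.

E633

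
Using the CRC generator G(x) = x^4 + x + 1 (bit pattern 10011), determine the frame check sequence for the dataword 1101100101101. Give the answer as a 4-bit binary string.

1111

Append 4 zeros: 11011001011010000. Divide by 10011 (XOR where the leading bit is 1):
  pos 0: 11011 XOR 10011 = 01000
  pos 1: 10000 XOR 10011 = 00011
  pos 4: 11010 XOR 10011 = 01001
  pos 5: 10011 XOR 10011 = 00000
  pos 10: 10100 XOR 10011 = 00111
  pos 12: 11100 XOR 10011 = 01111
Remainder (last 4 bits) = 1111. This is the CRC / FCS.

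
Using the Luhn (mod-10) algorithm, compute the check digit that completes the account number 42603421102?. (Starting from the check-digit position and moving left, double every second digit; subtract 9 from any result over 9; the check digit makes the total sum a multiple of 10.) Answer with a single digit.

6

Partial digits right→left: 2 0 1 1 2 4 3 0 6 2 4
Double every second digit counting from the check-digit position (so the 1st, 3rd, 5th, ... of the partial from the right).
  doubled (with −9 where >9): 4 2 4 6 3 8 → sum 27
  kept as-is: 0 1 4 0 2 → sum 7
Total = 27 + 7 = 34.
Check digit = (10 − (34 mod 10)) mod 10 = 6.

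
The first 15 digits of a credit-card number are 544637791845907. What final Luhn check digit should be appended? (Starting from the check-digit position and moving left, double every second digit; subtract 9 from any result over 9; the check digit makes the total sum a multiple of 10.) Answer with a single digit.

Partial digits right→left: 7 0 9 5 4 8 1 9 7 7 3 6 4 4 5
Double every second digit counting from the check-digit position (so the 1st, 3rd, 5th, ... of the partial from the right).
  doubled (with −9 where >9): 5 9 8 2 5 6 8 1 → sum 44
  kept as-is: 0 5 8 9 7 6 4 → sum 39
Total = 44 + 39 = 83.
Check digit = (10 − (83 mod 10)) mod 10 = 7.

7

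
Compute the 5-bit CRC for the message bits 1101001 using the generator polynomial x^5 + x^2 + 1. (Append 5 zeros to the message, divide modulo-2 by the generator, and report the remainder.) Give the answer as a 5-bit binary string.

Append 5 zeros: 110100100000. Divide by 100101 (XOR where the leading bit is 1):
  pos 0: 110100 XOR 100101 = 010001
  pos 1: 100011 XOR 100101 = 000110
  pos 4: 110000 XOR 100101 = 010101
  pos 5: 101010 XOR 100101 = 001111
Remainder (last 5 bits) = 11110. This is the CRC / FCS.

11110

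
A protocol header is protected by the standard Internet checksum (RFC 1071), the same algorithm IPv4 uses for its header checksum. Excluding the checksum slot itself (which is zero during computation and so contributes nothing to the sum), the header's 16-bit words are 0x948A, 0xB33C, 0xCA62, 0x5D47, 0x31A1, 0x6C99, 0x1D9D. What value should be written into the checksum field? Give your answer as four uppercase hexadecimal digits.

D4B6

One's-complement addition (fold any carry out of bit 15 back into bit 0):
  0x948A + 0xB33C = 0x147C6 → wrap carry → 0x47C7
  0x47C7 + 0xCA62 = 0x11229 → wrap carry → 0x122A
  0x122A + 0x5D47 = 0x06F71
  0x6F71 + 0x31A1 = 0x0A112
  0xA112 + 0x6C99 = 0x10DAB → wrap carry → 0x0DAC
  0x0DAC + 0x1D9D = 0x02B49
One's-complement sum = 0x2B49.
Checksum = ~0x2B49 & 0xFFFF = 0xD4B6.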